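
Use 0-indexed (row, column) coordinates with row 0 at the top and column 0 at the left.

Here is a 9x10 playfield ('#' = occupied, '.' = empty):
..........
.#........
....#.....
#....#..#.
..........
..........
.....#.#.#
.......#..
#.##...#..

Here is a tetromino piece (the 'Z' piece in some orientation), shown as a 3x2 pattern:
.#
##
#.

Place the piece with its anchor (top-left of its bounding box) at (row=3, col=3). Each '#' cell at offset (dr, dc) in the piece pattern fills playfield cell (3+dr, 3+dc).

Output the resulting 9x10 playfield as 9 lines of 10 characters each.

Fill (3+0,3+1) = (3,4)
Fill (3+1,3+0) = (4,3)
Fill (3+1,3+1) = (4,4)
Fill (3+2,3+0) = (5,3)

Answer: ..........
.#........
....#.....
#...##..#.
...##.....
...#......
.....#.#.#
.......#..
#.##...#..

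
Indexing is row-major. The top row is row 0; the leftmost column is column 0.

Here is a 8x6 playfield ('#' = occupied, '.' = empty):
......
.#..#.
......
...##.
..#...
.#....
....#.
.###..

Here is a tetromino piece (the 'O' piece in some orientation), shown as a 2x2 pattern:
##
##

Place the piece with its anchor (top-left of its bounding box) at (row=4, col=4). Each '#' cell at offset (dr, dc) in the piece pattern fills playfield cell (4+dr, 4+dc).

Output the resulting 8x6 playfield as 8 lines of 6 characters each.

Fill (4+0,4+0) = (4,4)
Fill (4+0,4+1) = (4,5)
Fill (4+1,4+0) = (5,4)
Fill (4+1,4+1) = (5,5)

Answer: ......
.#..#.
......
...##.
..#.##
.#..##
....#.
.###..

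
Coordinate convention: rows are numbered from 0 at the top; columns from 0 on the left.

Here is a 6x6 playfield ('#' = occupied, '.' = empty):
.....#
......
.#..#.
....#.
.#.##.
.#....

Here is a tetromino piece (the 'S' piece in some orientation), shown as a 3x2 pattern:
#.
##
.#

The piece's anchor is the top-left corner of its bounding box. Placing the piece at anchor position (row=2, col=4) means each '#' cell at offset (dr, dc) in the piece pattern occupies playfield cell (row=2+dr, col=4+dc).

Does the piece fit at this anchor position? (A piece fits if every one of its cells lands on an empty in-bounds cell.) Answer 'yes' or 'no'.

Check each piece cell at anchor (2, 4):
  offset (0,0) -> (2,4): occupied ('#') -> FAIL
  offset (1,0) -> (3,4): occupied ('#') -> FAIL
  offset (1,1) -> (3,5): empty -> OK
  offset (2,1) -> (4,5): empty -> OK
All cells valid: no

Answer: no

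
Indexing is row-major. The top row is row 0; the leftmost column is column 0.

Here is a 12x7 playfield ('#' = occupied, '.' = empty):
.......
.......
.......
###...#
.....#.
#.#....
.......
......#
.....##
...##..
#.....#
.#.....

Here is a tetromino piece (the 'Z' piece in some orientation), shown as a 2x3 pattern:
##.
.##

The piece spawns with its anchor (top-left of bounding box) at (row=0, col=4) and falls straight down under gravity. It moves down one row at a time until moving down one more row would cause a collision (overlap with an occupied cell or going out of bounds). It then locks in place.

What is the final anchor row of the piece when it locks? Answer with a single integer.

Answer: 1

Derivation:
Spawn at (row=0, col=4). Try each row:
  row 0: fits
  row 1: fits
  row 2: blocked -> lock at row 1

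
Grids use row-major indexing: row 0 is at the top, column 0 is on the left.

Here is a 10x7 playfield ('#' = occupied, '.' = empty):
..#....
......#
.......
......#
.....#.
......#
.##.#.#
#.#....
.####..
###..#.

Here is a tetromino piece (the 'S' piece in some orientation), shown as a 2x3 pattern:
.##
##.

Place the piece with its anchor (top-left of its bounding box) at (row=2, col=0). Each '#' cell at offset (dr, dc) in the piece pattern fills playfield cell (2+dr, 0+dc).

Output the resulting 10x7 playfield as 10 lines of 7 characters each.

Answer: ..#....
......#
.##....
##....#
.....#.
......#
.##.#.#
#.#....
.####..
###..#.

Derivation:
Fill (2+0,0+1) = (2,1)
Fill (2+0,0+2) = (2,2)
Fill (2+1,0+0) = (3,0)
Fill (2+1,0+1) = (3,1)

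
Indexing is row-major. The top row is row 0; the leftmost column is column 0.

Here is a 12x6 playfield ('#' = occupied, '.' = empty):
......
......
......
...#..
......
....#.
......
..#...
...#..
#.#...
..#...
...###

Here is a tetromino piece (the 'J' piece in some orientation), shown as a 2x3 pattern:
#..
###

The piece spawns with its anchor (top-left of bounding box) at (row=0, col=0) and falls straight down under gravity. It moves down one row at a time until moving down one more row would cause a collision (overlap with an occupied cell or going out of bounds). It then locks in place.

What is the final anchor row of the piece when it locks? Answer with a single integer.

Spawn at (row=0, col=0). Try each row:
  row 0: fits
  row 1: fits
  row 2: fits
  row 3: fits
  row 4: fits
  row 5: fits
  row 6: blocked -> lock at row 5

Answer: 5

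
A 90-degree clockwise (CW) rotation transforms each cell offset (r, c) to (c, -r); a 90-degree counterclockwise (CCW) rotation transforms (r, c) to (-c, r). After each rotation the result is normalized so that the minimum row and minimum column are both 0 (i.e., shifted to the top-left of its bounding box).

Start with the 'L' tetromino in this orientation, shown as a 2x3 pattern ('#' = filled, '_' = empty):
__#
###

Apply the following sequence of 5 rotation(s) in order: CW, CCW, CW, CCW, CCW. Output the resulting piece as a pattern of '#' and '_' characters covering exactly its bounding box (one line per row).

Start:
__#
###
After rotation 1 (CW):
#_
#_
##
After rotation 2 (CCW):
__#
###
After rotation 3 (CW):
#_
#_
##
After rotation 4 (CCW):
__#
###
After rotation 5 (CCW):
##
_#
_#

Answer: ##
_#
_#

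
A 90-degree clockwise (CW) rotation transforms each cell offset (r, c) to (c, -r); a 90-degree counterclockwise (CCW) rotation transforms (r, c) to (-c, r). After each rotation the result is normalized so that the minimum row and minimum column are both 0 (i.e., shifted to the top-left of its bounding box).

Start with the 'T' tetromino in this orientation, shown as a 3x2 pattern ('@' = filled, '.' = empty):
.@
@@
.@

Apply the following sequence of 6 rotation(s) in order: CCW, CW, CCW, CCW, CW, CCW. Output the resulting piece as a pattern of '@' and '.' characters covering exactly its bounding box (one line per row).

Answer: @.
@@
@.

Derivation:
Start:
.@
@@
.@
After rotation 1 (CCW):
@@@
.@.
After rotation 2 (CW):
.@
@@
.@
After rotation 3 (CCW):
@@@
.@.
After rotation 4 (CCW):
@.
@@
@.
After rotation 5 (CW):
@@@
.@.
After rotation 6 (CCW):
@.
@@
@.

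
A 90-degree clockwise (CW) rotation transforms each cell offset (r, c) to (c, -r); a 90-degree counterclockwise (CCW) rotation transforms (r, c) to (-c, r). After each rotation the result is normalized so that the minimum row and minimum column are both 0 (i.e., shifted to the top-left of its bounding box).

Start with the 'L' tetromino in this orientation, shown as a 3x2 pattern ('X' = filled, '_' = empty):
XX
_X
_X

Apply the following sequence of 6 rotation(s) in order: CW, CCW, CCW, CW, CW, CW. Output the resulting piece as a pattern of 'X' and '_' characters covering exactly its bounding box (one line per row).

Start:
XX
_X
_X
After rotation 1 (CW):
__X
XXX
After rotation 2 (CCW):
XX
_X
_X
After rotation 3 (CCW):
XXX
X__
After rotation 4 (CW):
XX
_X
_X
After rotation 5 (CW):
__X
XXX
After rotation 6 (CW):
X_
X_
XX

Answer: X_
X_
XX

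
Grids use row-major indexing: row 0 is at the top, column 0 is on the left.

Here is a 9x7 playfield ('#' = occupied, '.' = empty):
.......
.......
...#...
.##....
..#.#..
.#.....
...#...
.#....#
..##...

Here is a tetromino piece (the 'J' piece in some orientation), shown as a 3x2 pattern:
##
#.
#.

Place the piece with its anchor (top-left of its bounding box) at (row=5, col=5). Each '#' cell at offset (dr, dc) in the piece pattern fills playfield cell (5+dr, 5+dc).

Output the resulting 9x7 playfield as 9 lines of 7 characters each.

Fill (5+0,5+0) = (5,5)
Fill (5+0,5+1) = (5,6)
Fill (5+1,5+0) = (6,5)
Fill (5+2,5+0) = (7,5)

Answer: .......
.......
...#...
.##....
..#.#..
.#...##
...#.#.
.#...##
..##...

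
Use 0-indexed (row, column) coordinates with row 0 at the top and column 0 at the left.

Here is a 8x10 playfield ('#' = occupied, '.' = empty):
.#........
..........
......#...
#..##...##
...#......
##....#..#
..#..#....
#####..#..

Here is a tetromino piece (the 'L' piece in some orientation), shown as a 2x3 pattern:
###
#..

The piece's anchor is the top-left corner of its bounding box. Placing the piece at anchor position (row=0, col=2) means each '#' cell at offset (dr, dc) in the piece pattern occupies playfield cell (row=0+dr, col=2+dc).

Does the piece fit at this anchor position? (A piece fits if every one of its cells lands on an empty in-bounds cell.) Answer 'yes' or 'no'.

Answer: yes

Derivation:
Check each piece cell at anchor (0, 2):
  offset (0,0) -> (0,2): empty -> OK
  offset (0,1) -> (0,3): empty -> OK
  offset (0,2) -> (0,4): empty -> OK
  offset (1,0) -> (1,2): empty -> OK
All cells valid: yes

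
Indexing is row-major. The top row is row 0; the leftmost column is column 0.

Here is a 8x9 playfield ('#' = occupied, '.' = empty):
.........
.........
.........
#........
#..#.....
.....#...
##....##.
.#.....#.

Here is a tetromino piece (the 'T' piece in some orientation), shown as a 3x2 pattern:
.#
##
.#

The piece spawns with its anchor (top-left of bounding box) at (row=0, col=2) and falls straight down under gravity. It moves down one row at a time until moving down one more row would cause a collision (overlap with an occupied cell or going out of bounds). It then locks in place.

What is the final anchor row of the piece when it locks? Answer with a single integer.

Spawn at (row=0, col=2). Try each row:
  row 0: fits
  row 1: fits
  row 2: blocked -> lock at row 1

Answer: 1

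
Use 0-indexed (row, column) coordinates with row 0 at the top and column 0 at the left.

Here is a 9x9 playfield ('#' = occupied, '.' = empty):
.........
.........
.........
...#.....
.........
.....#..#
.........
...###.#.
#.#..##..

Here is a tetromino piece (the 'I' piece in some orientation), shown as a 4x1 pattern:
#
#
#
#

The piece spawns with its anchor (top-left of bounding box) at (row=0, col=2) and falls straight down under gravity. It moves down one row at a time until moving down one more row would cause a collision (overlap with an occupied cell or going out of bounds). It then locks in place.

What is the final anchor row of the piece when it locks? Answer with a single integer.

Answer: 4

Derivation:
Spawn at (row=0, col=2). Try each row:
  row 0: fits
  row 1: fits
  row 2: fits
  row 3: fits
  row 4: fits
  row 5: blocked -> lock at row 4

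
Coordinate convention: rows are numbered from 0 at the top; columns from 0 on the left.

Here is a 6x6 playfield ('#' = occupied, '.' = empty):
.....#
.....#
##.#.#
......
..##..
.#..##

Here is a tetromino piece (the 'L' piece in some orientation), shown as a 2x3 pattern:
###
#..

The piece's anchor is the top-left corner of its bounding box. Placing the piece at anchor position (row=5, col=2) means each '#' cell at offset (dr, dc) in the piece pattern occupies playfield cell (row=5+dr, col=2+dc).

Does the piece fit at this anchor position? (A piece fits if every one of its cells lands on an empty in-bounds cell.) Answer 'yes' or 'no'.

Check each piece cell at anchor (5, 2):
  offset (0,0) -> (5,2): empty -> OK
  offset (0,1) -> (5,3): empty -> OK
  offset (0,2) -> (5,4): occupied ('#') -> FAIL
  offset (1,0) -> (6,2): out of bounds -> FAIL
All cells valid: no

Answer: no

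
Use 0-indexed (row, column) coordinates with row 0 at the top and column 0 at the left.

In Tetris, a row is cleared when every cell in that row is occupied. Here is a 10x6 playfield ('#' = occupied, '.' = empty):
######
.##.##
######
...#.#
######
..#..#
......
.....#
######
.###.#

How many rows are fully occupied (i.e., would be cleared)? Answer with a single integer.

Answer: 4

Derivation:
Check each row:
  row 0: 0 empty cells -> FULL (clear)
  row 1: 2 empty cells -> not full
  row 2: 0 empty cells -> FULL (clear)
  row 3: 4 empty cells -> not full
  row 4: 0 empty cells -> FULL (clear)
  row 5: 4 empty cells -> not full
  row 6: 6 empty cells -> not full
  row 7: 5 empty cells -> not full
  row 8: 0 empty cells -> FULL (clear)
  row 9: 2 empty cells -> not full
Total rows cleared: 4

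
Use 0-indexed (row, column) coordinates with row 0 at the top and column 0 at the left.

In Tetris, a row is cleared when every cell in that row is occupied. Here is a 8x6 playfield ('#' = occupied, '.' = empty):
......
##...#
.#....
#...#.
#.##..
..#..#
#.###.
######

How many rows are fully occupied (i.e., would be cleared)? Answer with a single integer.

Check each row:
  row 0: 6 empty cells -> not full
  row 1: 3 empty cells -> not full
  row 2: 5 empty cells -> not full
  row 3: 4 empty cells -> not full
  row 4: 3 empty cells -> not full
  row 5: 4 empty cells -> not full
  row 6: 2 empty cells -> not full
  row 7: 0 empty cells -> FULL (clear)
Total rows cleared: 1

Answer: 1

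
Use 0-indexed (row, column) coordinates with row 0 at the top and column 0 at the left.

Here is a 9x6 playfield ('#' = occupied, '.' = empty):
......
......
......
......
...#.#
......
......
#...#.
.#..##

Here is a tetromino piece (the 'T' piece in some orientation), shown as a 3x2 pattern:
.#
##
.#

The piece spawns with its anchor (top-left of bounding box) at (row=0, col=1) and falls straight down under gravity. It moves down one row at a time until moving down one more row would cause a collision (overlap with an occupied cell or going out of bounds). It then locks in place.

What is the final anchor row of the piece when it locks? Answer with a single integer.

Spawn at (row=0, col=1). Try each row:
  row 0: fits
  row 1: fits
  row 2: fits
  row 3: fits
  row 4: fits
  row 5: fits
  row 6: fits
  row 7: blocked -> lock at row 6

Answer: 6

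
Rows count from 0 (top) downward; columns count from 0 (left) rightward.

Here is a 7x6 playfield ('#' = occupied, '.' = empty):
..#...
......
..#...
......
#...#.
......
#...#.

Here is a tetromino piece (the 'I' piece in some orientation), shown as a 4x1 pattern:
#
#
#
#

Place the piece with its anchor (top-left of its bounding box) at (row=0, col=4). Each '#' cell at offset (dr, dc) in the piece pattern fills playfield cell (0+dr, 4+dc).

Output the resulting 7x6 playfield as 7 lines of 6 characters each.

Answer: ..#.#.
....#.
..#.#.
....#.
#...#.
......
#...#.

Derivation:
Fill (0+0,4+0) = (0,4)
Fill (0+1,4+0) = (1,4)
Fill (0+2,4+0) = (2,4)
Fill (0+3,4+0) = (3,4)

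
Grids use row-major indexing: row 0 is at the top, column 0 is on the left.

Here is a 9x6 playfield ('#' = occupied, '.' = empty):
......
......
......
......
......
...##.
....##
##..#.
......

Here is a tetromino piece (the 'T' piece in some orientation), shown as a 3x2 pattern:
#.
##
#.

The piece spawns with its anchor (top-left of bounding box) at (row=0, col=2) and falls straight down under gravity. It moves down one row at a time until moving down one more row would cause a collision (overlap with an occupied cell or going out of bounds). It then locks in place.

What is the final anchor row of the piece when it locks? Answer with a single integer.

Spawn at (row=0, col=2). Try each row:
  row 0: fits
  row 1: fits
  row 2: fits
  row 3: fits
  row 4: blocked -> lock at row 3

Answer: 3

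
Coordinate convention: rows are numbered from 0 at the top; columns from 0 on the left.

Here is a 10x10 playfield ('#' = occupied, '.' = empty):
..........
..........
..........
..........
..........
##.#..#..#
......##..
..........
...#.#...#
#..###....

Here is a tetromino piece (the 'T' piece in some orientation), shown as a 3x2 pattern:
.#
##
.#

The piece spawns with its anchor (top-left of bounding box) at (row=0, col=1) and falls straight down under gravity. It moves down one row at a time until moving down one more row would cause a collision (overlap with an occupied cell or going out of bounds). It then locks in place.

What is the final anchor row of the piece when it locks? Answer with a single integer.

Spawn at (row=0, col=1). Try each row:
  row 0: fits
  row 1: fits
  row 2: fits
  row 3: fits
  row 4: blocked -> lock at row 3

Answer: 3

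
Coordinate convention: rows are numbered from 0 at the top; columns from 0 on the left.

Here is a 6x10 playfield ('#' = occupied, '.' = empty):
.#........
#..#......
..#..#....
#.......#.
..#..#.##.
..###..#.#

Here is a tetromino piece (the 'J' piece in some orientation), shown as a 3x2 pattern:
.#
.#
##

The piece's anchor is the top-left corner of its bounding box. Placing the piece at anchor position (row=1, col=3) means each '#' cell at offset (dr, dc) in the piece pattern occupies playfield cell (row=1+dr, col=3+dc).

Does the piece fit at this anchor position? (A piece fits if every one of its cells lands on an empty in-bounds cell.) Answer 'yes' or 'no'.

Check each piece cell at anchor (1, 3):
  offset (0,1) -> (1,4): empty -> OK
  offset (1,1) -> (2,4): empty -> OK
  offset (2,0) -> (3,3): empty -> OK
  offset (2,1) -> (3,4): empty -> OK
All cells valid: yes

Answer: yes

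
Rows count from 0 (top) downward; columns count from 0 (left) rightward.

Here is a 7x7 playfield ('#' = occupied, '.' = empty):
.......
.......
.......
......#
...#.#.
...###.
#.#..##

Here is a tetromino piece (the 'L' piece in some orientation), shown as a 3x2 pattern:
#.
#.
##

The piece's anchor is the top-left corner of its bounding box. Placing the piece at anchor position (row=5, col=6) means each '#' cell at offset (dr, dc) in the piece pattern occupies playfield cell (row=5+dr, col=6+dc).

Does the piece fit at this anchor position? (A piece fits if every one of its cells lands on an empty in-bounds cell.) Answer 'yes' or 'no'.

Answer: no

Derivation:
Check each piece cell at anchor (5, 6):
  offset (0,0) -> (5,6): empty -> OK
  offset (1,0) -> (6,6): occupied ('#') -> FAIL
  offset (2,0) -> (7,6): out of bounds -> FAIL
  offset (2,1) -> (7,7): out of bounds -> FAIL
All cells valid: no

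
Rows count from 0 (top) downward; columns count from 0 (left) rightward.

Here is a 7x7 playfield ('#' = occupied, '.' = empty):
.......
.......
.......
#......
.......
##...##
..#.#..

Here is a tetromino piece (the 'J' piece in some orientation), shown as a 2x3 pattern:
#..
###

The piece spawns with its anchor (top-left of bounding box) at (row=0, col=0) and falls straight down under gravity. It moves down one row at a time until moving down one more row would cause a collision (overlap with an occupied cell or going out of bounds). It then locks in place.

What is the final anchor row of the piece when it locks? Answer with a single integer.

Spawn at (row=0, col=0). Try each row:
  row 0: fits
  row 1: fits
  row 2: blocked -> lock at row 1

Answer: 1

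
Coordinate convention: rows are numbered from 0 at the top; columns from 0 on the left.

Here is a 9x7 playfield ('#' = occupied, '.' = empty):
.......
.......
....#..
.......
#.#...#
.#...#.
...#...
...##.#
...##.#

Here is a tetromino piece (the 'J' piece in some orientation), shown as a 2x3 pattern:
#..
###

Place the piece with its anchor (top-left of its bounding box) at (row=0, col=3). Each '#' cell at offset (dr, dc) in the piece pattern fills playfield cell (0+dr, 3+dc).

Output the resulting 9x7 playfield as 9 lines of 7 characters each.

Answer: ...#...
...###.
....#..
.......
#.#...#
.#...#.
...#...
...##.#
...##.#

Derivation:
Fill (0+0,3+0) = (0,3)
Fill (0+1,3+0) = (1,3)
Fill (0+1,3+1) = (1,4)
Fill (0+1,3+2) = (1,5)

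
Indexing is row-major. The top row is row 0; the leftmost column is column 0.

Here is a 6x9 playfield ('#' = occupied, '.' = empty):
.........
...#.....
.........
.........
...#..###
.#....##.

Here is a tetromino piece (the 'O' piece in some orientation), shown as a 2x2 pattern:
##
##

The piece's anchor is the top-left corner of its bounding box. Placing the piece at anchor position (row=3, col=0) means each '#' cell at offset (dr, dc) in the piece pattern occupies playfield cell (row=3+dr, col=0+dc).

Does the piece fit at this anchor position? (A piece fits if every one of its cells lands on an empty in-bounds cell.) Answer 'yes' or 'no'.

Answer: yes

Derivation:
Check each piece cell at anchor (3, 0):
  offset (0,0) -> (3,0): empty -> OK
  offset (0,1) -> (3,1): empty -> OK
  offset (1,0) -> (4,0): empty -> OK
  offset (1,1) -> (4,1): empty -> OK
All cells valid: yes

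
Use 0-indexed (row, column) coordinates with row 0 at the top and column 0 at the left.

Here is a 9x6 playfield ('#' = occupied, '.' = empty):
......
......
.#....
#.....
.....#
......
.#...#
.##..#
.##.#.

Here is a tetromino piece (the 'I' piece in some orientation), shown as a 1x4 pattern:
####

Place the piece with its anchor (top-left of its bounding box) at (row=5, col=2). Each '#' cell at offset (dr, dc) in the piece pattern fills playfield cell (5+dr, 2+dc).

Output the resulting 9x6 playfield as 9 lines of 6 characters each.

Fill (5+0,2+0) = (5,2)
Fill (5+0,2+1) = (5,3)
Fill (5+0,2+2) = (5,4)
Fill (5+0,2+3) = (5,5)

Answer: ......
......
.#....
#.....
.....#
..####
.#...#
.##..#
.##.#.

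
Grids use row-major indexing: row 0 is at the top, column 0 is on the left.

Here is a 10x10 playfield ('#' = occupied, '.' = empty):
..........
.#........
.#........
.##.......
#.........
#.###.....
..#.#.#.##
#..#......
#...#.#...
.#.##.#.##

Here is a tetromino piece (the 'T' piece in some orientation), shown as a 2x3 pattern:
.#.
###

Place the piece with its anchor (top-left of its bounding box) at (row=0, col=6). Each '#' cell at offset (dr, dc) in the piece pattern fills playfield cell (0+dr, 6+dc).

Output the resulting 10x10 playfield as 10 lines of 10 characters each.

Fill (0+0,6+1) = (0,7)
Fill (0+1,6+0) = (1,6)
Fill (0+1,6+1) = (1,7)
Fill (0+1,6+2) = (1,8)

Answer: .......#..
.#....###.
.#........
.##.......
#.........
#.###.....
..#.#.#.##
#..#......
#...#.#...
.#.##.#.##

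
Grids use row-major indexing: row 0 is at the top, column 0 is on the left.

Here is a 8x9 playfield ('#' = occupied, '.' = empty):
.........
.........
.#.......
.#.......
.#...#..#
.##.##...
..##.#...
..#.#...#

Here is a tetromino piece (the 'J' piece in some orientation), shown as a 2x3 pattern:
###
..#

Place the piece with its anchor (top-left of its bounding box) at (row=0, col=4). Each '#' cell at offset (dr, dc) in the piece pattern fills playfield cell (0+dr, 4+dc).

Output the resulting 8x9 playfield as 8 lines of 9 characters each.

Answer: ....###..
......#..
.#.......
.#.......
.#...#..#
.##.##...
..##.#...
..#.#...#

Derivation:
Fill (0+0,4+0) = (0,4)
Fill (0+0,4+1) = (0,5)
Fill (0+0,4+2) = (0,6)
Fill (0+1,4+2) = (1,6)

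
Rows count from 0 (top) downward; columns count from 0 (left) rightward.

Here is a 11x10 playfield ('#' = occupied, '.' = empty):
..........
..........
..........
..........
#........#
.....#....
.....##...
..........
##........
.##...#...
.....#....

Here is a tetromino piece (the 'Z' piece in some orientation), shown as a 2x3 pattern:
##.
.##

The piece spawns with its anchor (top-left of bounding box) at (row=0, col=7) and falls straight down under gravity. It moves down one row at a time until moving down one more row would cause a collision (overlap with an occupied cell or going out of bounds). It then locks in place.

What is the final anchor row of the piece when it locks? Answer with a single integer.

Answer: 2

Derivation:
Spawn at (row=0, col=7). Try each row:
  row 0: fits
  row 1: fits
  row 2: fits
  row 3: blocked -> lock at row 2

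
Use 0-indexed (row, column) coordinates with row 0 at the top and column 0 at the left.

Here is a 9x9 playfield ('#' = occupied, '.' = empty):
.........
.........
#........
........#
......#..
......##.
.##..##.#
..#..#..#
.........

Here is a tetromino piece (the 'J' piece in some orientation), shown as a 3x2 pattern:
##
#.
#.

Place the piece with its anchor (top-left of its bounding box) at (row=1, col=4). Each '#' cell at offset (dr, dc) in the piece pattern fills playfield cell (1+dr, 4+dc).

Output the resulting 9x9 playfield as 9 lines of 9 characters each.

Answer: .........
....##...
#...#....
....#...#
......#..
......##.
.##..##.#
..#..#..#
.........

Derivation:
Fill (1+0,4+0) = (1,4)
Fill (1+0,4+1) = (1,5)
Fill (1+1,4+0) = (2,4)
Fill (1+2,4+0) = (3,4)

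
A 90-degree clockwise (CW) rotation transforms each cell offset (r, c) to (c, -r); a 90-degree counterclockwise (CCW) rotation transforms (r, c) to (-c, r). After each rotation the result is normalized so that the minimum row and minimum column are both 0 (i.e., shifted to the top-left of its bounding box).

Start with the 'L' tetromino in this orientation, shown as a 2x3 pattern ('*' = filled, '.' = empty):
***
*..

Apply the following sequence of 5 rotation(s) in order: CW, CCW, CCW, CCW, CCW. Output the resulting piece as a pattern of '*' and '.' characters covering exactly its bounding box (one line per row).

Start:
***
*..
After rotation 1 (CW):
**
.*
.*
After rotation 2 (CCW):
***
*..
After rotation 3 (CCW):
*.
*.
**
After rotation 4 (CCW):
..*
***
After rotation 5 (CCW):
**
.*
.*

Answer: **
.*
.*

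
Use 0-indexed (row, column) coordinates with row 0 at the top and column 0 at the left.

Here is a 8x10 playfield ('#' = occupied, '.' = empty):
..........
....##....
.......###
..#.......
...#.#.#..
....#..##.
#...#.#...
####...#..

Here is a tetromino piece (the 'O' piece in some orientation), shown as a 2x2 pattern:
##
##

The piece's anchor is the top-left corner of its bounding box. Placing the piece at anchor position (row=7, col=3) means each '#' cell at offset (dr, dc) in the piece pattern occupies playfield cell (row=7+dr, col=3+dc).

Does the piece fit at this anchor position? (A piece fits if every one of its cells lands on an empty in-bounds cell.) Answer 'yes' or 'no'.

Answer: no

Derivation:
Check each piece cell at anchor (7, 3):
  offset (0,0) -> (7,3): occupied ('#') -> FAIL
  offset (0,1) -> (7,4): empty -> OK
  offset (1,0) -> (8,3): out of bounds -> FAIL
  offset (1,1) -> (8,4): out of bounds -> FAIL
All cells valid: no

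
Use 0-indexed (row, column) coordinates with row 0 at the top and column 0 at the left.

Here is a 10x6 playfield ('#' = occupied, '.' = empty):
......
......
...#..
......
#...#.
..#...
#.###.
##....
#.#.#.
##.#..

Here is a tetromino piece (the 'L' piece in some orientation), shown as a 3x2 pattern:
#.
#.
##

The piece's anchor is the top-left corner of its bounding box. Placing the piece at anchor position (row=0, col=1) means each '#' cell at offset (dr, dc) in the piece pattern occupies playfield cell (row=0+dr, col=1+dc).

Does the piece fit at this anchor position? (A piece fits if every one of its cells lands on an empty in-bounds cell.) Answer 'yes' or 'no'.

Answer: yes

Derivation:
Check each piece cell at anchor (0, 1):
  offset (0,0) -> (0,1): empty -> OK
  offset (1,0) -> (1,1): empty -> OK
  offset (2,0) -> (2,1): empty -> OK
  offset (2,1) -> (2,2): empty -> OK
All cells valid: yes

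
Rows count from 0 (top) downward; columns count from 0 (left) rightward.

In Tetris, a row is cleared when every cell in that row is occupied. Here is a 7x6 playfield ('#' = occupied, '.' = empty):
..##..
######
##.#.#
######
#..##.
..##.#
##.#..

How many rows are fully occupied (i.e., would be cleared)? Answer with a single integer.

Answer: 2

Derivation:
Check each row:
  row 0: 4 empty cells -> not full
  row 1: 0 empty cells -> FULL (clear)
  row 2: 2 empty cells -> not full
  row 3: 0 empty cells -> FULL (clear)
  row 4: 3 empty cells -> not full
  row 5: 3 empty cells -> not full
  row 6: 3 empty cells -> not full
Total rows cleared: 2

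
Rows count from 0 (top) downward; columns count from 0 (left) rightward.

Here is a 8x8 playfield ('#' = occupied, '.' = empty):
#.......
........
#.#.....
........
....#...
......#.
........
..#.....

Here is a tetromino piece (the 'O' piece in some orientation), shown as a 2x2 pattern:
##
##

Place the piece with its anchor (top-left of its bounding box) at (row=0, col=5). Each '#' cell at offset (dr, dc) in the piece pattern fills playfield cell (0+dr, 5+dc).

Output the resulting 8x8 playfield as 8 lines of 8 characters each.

Answer: #....##.
.....##.
#.#.....
........
....#...
......#.
........
..#.....

Derivation:
Fill (0+0,5+0) = (0,5)
Fill (0+0,5+1) = (0,6)
Fill (0+1,5+0) = (1,5)
Fill (0+1,5+1) = (1,6)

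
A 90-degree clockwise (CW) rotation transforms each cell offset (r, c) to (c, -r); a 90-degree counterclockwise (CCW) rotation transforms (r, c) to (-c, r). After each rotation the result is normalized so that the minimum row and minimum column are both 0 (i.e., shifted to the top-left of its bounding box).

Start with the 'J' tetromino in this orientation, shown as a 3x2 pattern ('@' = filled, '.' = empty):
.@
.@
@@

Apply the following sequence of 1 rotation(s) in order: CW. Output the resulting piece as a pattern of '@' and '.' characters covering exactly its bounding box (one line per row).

Start:
.@
.@
@@
After rotation 1 (CW):
@..
@@@

Answer: @..
@@@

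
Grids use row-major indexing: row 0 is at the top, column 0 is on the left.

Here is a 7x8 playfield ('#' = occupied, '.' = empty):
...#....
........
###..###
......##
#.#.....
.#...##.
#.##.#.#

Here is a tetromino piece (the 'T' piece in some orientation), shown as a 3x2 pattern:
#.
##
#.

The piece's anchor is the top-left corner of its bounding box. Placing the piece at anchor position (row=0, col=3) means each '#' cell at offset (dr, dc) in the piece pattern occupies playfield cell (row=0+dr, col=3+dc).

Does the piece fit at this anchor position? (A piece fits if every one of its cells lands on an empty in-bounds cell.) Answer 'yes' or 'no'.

Answer: no

Derivation:
Check each piece cell at anchor (0, 3):
  offset (0,0) -> (0,3): occupied ('#') -> FAIL
  offset (1,0) -> (1,3): empty -> OK
  offset (1,1) -> (1,4): empty -> OK
  offset (2,0) -> (2,3): empty -> OK
All cells valid: no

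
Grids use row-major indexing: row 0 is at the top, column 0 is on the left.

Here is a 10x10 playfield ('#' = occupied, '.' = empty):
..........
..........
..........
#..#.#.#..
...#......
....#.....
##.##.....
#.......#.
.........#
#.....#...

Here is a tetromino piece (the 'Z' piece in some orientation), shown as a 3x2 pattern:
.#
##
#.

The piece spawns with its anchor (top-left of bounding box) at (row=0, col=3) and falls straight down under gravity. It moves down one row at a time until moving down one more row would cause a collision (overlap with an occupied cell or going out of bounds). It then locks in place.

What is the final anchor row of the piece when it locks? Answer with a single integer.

Spawn at (row=0, col=3). Try each row:
  row 0: fits
  row 1: blocked -> lock at row 0

Answer: 0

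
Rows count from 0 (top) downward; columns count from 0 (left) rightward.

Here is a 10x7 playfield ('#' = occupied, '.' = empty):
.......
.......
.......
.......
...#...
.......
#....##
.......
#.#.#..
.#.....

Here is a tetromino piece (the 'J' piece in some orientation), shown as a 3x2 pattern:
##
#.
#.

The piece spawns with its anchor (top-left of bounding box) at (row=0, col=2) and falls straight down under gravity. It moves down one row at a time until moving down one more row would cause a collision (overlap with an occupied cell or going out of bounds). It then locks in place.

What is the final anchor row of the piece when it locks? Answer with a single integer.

Answer: 3

Derivation:
Spawn at (row=0, col=2). Try each row:
  row 0: fits
  row 1: fits
  row 2: fits
  row 3: fits
  row 4: blocked -> lock at row 3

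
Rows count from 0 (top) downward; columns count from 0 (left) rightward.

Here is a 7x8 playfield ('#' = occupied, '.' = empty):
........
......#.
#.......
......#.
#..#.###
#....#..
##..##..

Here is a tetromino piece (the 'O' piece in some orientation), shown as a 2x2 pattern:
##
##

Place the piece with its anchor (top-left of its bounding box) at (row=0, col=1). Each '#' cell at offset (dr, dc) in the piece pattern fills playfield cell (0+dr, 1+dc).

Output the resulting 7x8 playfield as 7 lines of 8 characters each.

Fill (0+0,1+0) = (0,1)
Fill (0+0,1+1) = (0,2)
Fill (0+1,1+0) = (1,1)
Fill (0+1,1+1) = (1,2)

Answer: .##.....
.##...#.
#.......
......#.
#..#.###
#....#..
##..##..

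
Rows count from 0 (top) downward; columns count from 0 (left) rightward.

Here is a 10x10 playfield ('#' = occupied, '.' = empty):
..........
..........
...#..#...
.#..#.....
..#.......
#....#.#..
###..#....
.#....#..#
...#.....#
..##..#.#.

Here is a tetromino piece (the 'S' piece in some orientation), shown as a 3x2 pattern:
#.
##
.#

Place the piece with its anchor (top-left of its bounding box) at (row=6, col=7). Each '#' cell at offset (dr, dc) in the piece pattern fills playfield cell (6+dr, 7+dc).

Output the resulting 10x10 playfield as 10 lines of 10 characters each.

Answer: ..........
..........
...#..#...
.#..#.....
..#.......
#....#.#..
###..#.#..
.#....####
...#....##
..##..#.#.

Derivation:
Fill (6+0,7+0) = (6,7)
Fill (6+1,7+0) = (7,7)
Fill (6+1,7+1) = (7,8)
Fill (6+2,7+1) = (8,8)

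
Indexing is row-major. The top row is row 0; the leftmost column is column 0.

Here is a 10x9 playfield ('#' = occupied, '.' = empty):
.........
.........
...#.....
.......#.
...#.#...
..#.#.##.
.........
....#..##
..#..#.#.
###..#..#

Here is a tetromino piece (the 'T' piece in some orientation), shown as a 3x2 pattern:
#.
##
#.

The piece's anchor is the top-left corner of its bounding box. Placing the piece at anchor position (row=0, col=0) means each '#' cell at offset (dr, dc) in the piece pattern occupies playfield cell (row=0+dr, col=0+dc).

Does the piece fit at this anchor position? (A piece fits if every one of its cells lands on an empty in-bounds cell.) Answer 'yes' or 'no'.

Check each piece cell at anchor (0, 0):
  offset (0,0) -> (0,0): empty -> OK
  offset (1,0) -> (1,0): empty -> OK
  offset (1,1) -> (1,1): empty -> OK
  offset (2,0) -> (2,0): empty -> OK
All cells valid: yes

Answer: yes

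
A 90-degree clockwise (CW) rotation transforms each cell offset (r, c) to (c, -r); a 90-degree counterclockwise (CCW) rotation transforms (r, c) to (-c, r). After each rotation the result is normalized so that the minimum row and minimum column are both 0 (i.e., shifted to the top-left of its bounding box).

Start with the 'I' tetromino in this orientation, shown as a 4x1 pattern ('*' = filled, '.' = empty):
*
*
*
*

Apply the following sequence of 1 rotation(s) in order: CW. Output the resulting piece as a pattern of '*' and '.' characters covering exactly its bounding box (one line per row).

Start:
*
*
*
*
After rotation 1 (CW):
****

Answer: ****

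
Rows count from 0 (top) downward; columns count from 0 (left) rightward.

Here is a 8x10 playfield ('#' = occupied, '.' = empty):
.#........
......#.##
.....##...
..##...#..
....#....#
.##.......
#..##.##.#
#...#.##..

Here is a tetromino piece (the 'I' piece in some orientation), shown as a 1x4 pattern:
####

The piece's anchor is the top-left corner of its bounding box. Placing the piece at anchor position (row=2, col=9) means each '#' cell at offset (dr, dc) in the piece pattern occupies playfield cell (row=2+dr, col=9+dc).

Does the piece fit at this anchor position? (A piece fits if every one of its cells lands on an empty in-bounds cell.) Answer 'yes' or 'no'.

Check each piece cell at anchor (2, 9):
  offset (0,0) -> (2,9): empty -> OK
  offset (0,1) -> (2,10): out of bounds -> FAIL
  offset (0,2) -> (2,11): out of bounds -> FAIL
  offset (0,3) -> (2,12): out of bounds -> FAIL
All cells valid: no

Answer: no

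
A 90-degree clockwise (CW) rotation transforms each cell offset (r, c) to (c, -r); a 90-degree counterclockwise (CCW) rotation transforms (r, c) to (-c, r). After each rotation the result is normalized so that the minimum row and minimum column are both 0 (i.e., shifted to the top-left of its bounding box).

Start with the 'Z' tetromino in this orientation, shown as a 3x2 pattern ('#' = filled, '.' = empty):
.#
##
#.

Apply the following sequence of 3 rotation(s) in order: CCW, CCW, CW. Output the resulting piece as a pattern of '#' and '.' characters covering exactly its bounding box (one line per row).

Start:
.#
##
#.
After rotation 1 (CCW):
##.
.##
After rotation 2 (CCW):
.#
##
#.
After rotation 3 (CW):
##.
.##

Answer: ##.
.##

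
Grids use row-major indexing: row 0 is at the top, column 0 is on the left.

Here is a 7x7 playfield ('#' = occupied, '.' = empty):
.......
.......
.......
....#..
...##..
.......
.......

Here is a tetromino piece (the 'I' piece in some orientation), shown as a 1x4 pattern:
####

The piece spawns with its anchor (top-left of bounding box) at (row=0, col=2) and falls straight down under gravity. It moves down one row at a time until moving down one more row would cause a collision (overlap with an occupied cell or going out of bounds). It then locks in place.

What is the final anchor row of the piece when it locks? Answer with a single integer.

Spawn at (row=0, col=2). Try each row:
  row 0: fits
  row 1: fits
  row 2: fits
  row 3: blocked -> lock at row 2

Answer: 2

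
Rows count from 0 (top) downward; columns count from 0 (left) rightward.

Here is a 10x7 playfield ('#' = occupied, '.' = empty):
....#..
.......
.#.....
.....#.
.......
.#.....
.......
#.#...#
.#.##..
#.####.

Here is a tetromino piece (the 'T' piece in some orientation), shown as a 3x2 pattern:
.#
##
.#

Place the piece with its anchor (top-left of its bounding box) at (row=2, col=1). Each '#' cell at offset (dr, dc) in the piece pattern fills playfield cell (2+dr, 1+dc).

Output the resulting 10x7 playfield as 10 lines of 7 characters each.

Fill (2+0,1+1) = (2,2)
Fill (2+1,1+0) = (3,1)
Fill (2+1,1+1) = (3,2)
Fill (2+2,1+1) = (4,2)

Answer: ....#..
.......
.##....
.##..#.
..#....
.#.....
.......
#.#...#
.#.##..
#.####.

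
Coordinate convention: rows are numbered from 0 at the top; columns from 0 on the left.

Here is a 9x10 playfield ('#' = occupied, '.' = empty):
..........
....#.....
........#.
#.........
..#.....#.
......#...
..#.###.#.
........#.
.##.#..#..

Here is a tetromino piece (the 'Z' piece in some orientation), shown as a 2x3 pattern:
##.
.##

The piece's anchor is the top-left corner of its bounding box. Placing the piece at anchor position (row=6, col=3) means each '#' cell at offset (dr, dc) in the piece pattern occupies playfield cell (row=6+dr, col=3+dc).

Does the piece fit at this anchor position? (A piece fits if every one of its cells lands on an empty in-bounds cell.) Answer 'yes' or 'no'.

Answer: no

Derivation:
Check each piece cell at anchor (6, 3):
  offset (0,0) -> (6,3): empty -> OK
  offset (0,1) -> (6,4): occupied ('#') -> FAIL
  offset (1,1) -> (7,4): empty -> OK
  offset (1,2) -> (7,5): empty -> OK
All cells valid: no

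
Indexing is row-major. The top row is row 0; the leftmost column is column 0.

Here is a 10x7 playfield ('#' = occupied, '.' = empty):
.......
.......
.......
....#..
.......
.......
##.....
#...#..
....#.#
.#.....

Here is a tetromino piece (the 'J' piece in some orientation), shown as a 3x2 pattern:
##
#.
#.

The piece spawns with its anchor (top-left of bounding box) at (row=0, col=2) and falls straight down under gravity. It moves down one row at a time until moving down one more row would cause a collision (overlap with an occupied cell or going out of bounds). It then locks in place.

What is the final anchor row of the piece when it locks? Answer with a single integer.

Spawn at (row=0, col=2). Try each row:
  row 0: fits
  row 1: fits
  row 2: fits
  row 3: fits
  row 4: fits
  row 5: fits
  row 6: fits
  row 7: fits
  row 8: blocked -> lock at row 7

Answer: 7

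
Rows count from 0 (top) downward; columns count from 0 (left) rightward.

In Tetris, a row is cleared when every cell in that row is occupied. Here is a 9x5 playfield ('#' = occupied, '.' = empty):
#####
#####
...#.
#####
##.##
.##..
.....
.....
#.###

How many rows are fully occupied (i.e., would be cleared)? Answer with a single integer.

Answer: 3

Derivation:
Check each row:
  row 0: 0 empty cells -> FULL (clear)
  row 1: 0 empty cells -> FULL (clear)
  row 2: 4 empty cells -> not full
  row 3: 0 empty cells -> FULL (clear)
  row 4: 1 empty cell -> not full
  row 5: 3 empty cells -> not full
  row 6: 5 empty cells -> not full
  row 7: 5 empty cells -> not full
  row 8: 1 empty cell -> not full
Total rows cleared: 3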